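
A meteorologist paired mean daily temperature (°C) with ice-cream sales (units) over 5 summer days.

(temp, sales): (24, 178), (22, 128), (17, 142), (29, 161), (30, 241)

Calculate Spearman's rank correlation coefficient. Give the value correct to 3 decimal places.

0.800

Rank temp: 3, 2, 1, 4, 5
Rank sales: 4, 1, 2, 3, 5
d = rank(temp) − rank(sales): -1, 1, -1, 1, 0; Σd² = 4
ρ = 1 − 6Σd² / [n(n²−1)] = 1 − 6×4 / (5×24) = 1 − 24/120 ≈ 0.800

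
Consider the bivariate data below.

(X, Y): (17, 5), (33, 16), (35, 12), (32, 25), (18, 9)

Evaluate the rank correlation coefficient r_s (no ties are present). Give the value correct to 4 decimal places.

0.6000

Rank X: 1, 4, 5, 3, 2
Rank Y: 1, 4, 3, 5, 2
d = rank(X) − rank(Y): 0, 0, 2, -2, 0; Σd² = 8
ρ = 1 − 6Σd² / [n(n²−1)] = 1 − 6×8 / (5×24) = 1 − 48/120 ≈ 0.6000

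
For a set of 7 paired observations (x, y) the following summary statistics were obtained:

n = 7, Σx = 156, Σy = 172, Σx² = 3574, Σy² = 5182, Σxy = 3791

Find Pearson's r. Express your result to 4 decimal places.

-0.1381

r = (nΣxy − ΣxΣy) / √[(nΣx² − (Σx)²)(nΣy² − (Σy)²)]
Numerator: 7×3791 − 156×172 = -295
Denominator: √[(25018 − 24336)(36274 − 29584)] = √[682 × 6690] = 2136.0197
r = -295 / 2136.0197 ≈ -0.1381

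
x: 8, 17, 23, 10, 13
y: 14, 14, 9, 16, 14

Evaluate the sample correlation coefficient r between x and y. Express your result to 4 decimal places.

-0.8408

n = 5, Σx = 71, Σy = 67, Σx² = 1151, Σy² = 925, Σxy = 899
nΣxy − ΣxΣy = 4495 − 4757 = -262
nΣx² − (Σx)² = 5755 − 5041 = 714; nΣy² − (Σy)² = 4625 − 4489 = 136
r = -262 / √(714 × 136) = -262 / 311.6151 ≈ -0.8408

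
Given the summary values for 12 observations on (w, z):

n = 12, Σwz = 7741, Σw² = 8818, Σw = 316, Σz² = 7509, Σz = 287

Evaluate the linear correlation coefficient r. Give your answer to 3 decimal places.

0.324

r = (nΣwz − ΣwΣz) / √[(nΣw² − (Σw)²)(nΣz² − (Σz)²)]
Numerator: 12×7741 − 316×287 = 2200
Denominator: √[(105816 − 99856)(90108 − 82369)] = √[5960 × 7739] = 6791.4976
r = 2200 / 6791.4976 ≈ 0.324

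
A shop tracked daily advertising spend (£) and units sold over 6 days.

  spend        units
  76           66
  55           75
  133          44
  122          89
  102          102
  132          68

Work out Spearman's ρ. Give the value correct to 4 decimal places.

-0.3714

Rank spend: 2, 1, 6, 4, 3, 5
Rank units: 2, 4, 1, 5, 6, 3
d = rank(spend) − rank(units): 0, -3, 5, -1, -3, 2; Σd² = 48
ρ = 1 − 6Σd² / [n(n²−1)] = 1 − 6×48 / (6×35) = 1 − 288/210 ≈ -0.3714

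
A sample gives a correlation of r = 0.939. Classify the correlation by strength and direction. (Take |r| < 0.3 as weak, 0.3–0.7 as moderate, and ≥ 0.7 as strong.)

r = 0.939 > 0 so the relationship is positive.
|r| = 0.939, which falls in the strong range.

strong positive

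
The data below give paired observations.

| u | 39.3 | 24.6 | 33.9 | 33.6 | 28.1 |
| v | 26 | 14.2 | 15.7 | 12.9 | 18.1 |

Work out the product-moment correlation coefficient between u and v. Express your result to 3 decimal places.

0.621

n = 5, Σu = 159.5, Σv = 86.9, Σu² = 5217.43, Σv² = 1618.15, Σuv = 2845.4
nΣuv − ΣuΣv = 14227 − 13860.55 = 366.45
nΣu² − (Σu)² = 26087.15 − 25440.25 = 646.9; nΣv² − (Σv)² = 8090.75 − 7551.61 = 539.14
r = 366.45 / √(646.9 × 539.14) = 366.45 / 590.5672 ≈ 0.621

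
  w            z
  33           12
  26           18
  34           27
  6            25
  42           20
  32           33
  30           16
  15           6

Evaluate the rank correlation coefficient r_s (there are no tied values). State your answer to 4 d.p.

Rank w: 6, 3, 7, 1, 8, 5, 4, 2
Rank z: 2, 4, 7, 6, 5, 8, 3, 1
d = rank(w) − rank(z): 4, -1, 0, -5, 3, -3, 1, 1; Σd² = 62
ρ = 1 − 6Σd² / [n(n²−1)] = 1 − 6×62 / (8×63) = 1 − 372/504 ≈ 0.2619

0.2619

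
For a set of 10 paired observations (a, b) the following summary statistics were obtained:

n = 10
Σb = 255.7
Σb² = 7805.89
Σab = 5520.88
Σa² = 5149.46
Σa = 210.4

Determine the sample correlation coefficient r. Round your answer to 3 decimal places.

r = (nΣab − ΣaΣb) / √[(nΣa² − (Σa)²)(nΣb² − (Σb)²)]
Numerator: 10×5520.88 − 210.4×255.7 = 1409.52
Denominator: √[(51494.6 − 44268.16)(78058.9 − 65382.49)] = √[7226.44 × 12676.41] = 9571.0666
r = 1409.52 / 9571.0666 ≈ 0.147

0.147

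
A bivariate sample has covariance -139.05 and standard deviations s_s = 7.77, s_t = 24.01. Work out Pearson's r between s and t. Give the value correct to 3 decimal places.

-0.745

r = Cov(s,t) / (s_s · s_t) = -139.05 / (7.77 × 24.01)
  = -139.05 / 186.5577 ≈ -0.745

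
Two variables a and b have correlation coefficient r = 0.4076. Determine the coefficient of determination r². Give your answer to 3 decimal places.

0.166

r² = (0.4076)² = 0.166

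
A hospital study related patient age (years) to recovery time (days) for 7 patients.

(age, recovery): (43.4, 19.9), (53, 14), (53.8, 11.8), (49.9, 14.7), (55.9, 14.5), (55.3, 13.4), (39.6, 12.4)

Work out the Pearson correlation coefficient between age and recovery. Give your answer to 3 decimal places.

n = 7, Σx = 350.9, Σy = 100.7, Σx² = 17828.07, Σy² = 1490.91, Σxy = 5016.64
nΣxy − ΣxΣy = 35116.48 − 35335.63 = -219.15
nΣx² − (Σx)² = 124796.49 − 123130.81 = 1665.68; nΣy² − (Σy)² = 10436.37 − 10140.49 = 295.88
r = -219.15 / √(1665.68 × 295.88) = -219.15 / 702.0266 ≈ -0.312

-0.312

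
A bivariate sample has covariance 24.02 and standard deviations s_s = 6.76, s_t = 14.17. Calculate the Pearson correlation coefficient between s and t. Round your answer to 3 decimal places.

r = Cov(s,t) / (s_s · s_t) = 24.02 / (6.76 × 14.17)
  = 24.02 / 95.7892 ≈ 0.251

0.251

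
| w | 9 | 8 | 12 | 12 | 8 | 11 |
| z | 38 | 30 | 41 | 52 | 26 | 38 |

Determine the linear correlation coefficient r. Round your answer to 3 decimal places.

n = 6, Σw = 60, Σz = 225, Σw² = 618, Σz² = 8849, Σwz = 2324
nΣwz − ΣwΣz = 13944 − 13500 = 444
nΣw² − (Σw)² = 3708 − 3600 = 108; nΣz² − (Σz)² = 53094 − 50625 = 2469
r = 444 / √(108 × 2469) = 444 / 516.3836 ≈ 0.860

0.860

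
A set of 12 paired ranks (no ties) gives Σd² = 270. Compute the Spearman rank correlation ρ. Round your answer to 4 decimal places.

0.0559

ρ = 1 − 6Σd² / [n(n²−1)] = 1 − 6×270 / (12×143)
  = 1 − 1620/1716 = 1 − 0.94406 ≈ 0.0559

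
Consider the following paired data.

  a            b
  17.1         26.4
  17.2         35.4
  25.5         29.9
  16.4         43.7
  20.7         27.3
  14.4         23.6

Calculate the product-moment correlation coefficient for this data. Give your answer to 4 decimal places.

-0.0784

n = 6, Σa = 111.3, Σb = 186.3, Σa² = 2143.31, Σb² = 6056.07, Σab = 3444.4
nΣab − ΣaΣb = 20666.4 − 20735.19 = -68.79
nΣa² − (Σa)² = 12859.86 − 12387.69 = 472.17; nΣb² − (Σb)² = 36336.42 − 34707.69 = 1628.73
r = -68.79 / √(472.17 × 1628.73) = -68.79 / 876.9478 ≈ -0.0784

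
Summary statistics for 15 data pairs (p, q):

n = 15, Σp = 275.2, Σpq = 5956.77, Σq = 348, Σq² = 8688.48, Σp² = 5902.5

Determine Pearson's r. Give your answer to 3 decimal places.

r = (nΣpq − ΣpΣq) / √[(nΣp² − (Σp)²)(nΣq² − (Σq)²)]
Numerator: 15×5956.77 − 275.2×348 = -6418.05
Denominator: √[(88537.5 − 75735.04)(130327.2 − 121104)] = √[12802.46 × 9223.2] = 10866.4460
r = -6418.05 / 10866.4460 ≈ -0.591

-0.591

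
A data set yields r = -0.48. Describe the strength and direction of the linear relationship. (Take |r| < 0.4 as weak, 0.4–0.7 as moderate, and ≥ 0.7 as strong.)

moderate negative

r = -0.48 < 0 so the relationship is negative.
|r| = 0.48, which falls in the moderate range.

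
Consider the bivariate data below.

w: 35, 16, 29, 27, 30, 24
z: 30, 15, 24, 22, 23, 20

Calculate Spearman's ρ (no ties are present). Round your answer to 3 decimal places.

Rank w: 6, 1, 4, 3, 5, 2
Rank z: 6, 1, 5, 3, 4, 2
d = rank(w) − rank(z): 0, 0, -1, 0, 1, 0; Σd² = 2
ρ = 1 − 6Σd² / [n(n²−1)] = 1 − 6×2 / (6×35) = 1 − 12/210 ≈ 0.943

0.943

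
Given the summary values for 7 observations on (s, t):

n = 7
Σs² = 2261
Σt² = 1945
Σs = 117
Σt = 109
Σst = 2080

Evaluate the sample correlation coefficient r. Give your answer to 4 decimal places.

r = (nΣst − ΣsΣt) / √[(nΣs² − (Σs)²)(nΣt² − (Σt)²)]
Numerator: 7×2080 − 117×109 = 1807
Denominator: √[(15827 − 13689)(13615 − 11881)] = √[2138 × 1734] = 1925.4329
r = 1807 / 1925.4329 ≈ 0.9385

0.9385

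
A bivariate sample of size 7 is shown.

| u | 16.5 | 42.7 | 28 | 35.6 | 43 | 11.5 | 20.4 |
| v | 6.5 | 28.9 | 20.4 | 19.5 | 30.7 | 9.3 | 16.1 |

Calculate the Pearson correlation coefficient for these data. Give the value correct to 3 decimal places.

0.944

n = 7, Σu = 197.7, Σv = 131.4, Σu² = 6544.31, Σv² = 2962.06, Σuv = 4362.17
nΣuv − ΣuΣv = 30535.19 − 25977.78 = 4557.41
nΣu² − (Σu)² = 45810.17 − 39085.29 = 6724.88; nΣv² − (Σv)² = 20734.42 − 17265.96 = 3468.46
r = 4557.41 / √(6724.88 × 3468.46) = 4557.41 / 4829.5939 ≈ 0.944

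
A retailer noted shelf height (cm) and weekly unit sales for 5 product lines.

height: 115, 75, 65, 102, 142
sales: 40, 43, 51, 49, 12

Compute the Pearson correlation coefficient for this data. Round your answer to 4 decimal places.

n = 5, Σx = 499, Σy = 195, Σx² = 53643, Σy² = 8595, Σxy = 17842
nΣxy − ΣxΣy = 89210 − 97305 = -8095
nΣx² − (Σx)² = 268215 − 249001 = 19214; nΣy² − (Σy)² = 42975 − 38025 = 4950
r = -8095 / √(19214 × 4950) = -8095 / 9752.3997 ≈ -0.8301

-0.8301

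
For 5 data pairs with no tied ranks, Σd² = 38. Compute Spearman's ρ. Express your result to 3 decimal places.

ρ = 1 − 6Σd² / [n(n²−1)] = 1 − 6×38 / (5×24)
  = 1 − 228/120 = 1 − 1.9000 ≈ -0.900

-0.900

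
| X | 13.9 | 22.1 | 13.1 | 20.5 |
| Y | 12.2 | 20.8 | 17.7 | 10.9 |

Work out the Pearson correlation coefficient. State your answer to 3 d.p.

n = 4, ΣX = 69.6, ΣY = 61.6, ΣX² = 1273.48, ΣY² = 1013.58, ΣXY = 1084.58
nΣXY − ΣXΣY = 4338.32 − 4287.36 = 50.96
nΣX² − (ΣX)² = 5093.92 − 4844.16 = 249.76; nΣY² − (ΣY)² = 4054.32 − 3794.56 = 259.76
r = 50.96 / √(249.76 × 259.76) = 50.96 / 254.7109 ≈ 0.200

0.200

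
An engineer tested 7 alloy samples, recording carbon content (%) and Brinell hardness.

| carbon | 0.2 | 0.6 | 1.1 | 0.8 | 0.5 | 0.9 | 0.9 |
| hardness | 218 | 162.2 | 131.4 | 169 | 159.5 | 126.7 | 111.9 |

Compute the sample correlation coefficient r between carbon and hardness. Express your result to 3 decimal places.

n = 7, Σx = 5, Σy = 1078.7, Σx² = 4.12, Σy² = 173674.55, Σxy = 715.15
nΣxy − ΣxΣy = 5006.05 − 5393.5 = -387.45
nΣx² − (Σx)² = 28.84 − 25 = 3.84; nΣy² − (Σy)² = 1215721.85 − 1163593.69 = 52128.16
r = -387.45 / √(3.84 × 52128.16) = -387.45 / 447.4060 ≈ -0.866

-0.866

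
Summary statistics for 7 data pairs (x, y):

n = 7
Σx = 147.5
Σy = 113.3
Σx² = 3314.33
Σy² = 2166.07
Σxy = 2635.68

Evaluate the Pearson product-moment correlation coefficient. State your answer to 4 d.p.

r = (nΣxy − ΣxΣy) / √[(nΣx² − (Σx)²)(nΣy² − (Σy)²)]
Numerator: 7×2635.68 − 147.5×113.3 = 1738.01
Denominator: √[(23200.31 − 21756.25)(15162.49 − 12836.89)] = √[1444.06 × 2325.6] = 1832.5681
r = 1738.01 / 1832.5681 ≈ 0.9484

0.9484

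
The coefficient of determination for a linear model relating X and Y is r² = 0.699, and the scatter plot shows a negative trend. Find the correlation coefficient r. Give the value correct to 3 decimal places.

|r| = √0.699 = 0.836
The association is negative, so r = −0.836.

-0.836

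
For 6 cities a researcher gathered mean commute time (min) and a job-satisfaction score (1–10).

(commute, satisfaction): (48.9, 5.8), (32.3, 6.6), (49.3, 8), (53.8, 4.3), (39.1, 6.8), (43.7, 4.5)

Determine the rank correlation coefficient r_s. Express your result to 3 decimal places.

-0.314

Rank commute: 4, 1, 5, 6, 2, 3
Rank satisfaction: 3, 4, 6, 1, 5, 2
d = rank(commute) − rank(satisfaction): 1, -3, -1, 5, -3, 1; Σd² = 46
ρ = 1 − 6Σd² / [n(n²−1)] = 1 − 6×46 / (6×35) = 1 − 276/210 ≈ -0.314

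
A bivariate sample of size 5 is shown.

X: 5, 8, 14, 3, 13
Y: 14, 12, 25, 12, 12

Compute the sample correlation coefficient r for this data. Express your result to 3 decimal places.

n = 5, ΣX = 43, ΣY = 75, ΣX² = 463, ΣY² = 1253, ΣXY = 708
nΣXY − ΣXΣY = 3540 − 3225 = 315
nΣX² − (ΣX)² = 2315 − 1849 = 466; nΣY² − (ΣY)² = 6265 − 5625 = 640
r = 315 / √(466 × 640) = 315 / 546.1135 ≈ 0.577

0.577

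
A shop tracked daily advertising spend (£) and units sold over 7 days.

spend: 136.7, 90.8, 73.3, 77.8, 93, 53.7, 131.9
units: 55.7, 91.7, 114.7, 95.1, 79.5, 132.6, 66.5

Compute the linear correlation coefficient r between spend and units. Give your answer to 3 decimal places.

-0.952

n = 7, Σx = 657.2, Σy = 635.8, Σx² = 67287.56, Σy² = 62036.74, Σxy = 55032.31
nΣxy − ΣxΣy = 385226.17 − 417847.76 = -32621.59
nΣx² − (Σx)² = 471012.92 − 431911.84 = 39101.08; nΣy² − (Σy)² = 434257.18 − 404241.64 = 30015.54
r = -32621.59 / √(39101.08 × 30015.54) = -32621.59 / 34258.4301 ≈ -0.952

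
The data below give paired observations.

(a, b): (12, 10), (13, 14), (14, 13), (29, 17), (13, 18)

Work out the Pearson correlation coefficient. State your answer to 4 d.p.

0.4832

n = 5, Σa = 81, Σb = 72, Σa² = 1519, Σb² = 1078, Σab = 1211
nΣab − ΣaΣb = 6055 − 5832 = 223
nΣa² − (Σa)² = 7595 − 6561 = 1034; nΣb² − (Σb)² = 5390 − 5184 = 206
r = 223 / √(1034 × 206) = 223 / 461.5236 ≈ 0.4832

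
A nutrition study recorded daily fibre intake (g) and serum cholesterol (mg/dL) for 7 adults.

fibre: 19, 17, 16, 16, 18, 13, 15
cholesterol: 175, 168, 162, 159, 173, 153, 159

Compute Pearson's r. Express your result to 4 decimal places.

0.9664

n = 7, Σx = 114, Σy = 1149, Σx² = 1880, Σy² = 188993, Σxy = 18805
nΣxy − ΣxΣy = 131635 − 130986 = 649
nΣx² − (Σx)² = 13160 − 12996 = 164; nΣy² − (Σy)² = 1322951 − 1320201 = 2750
r = 649 / √(164 × 2750) = 649 / 671.5653 ≈ 0.9664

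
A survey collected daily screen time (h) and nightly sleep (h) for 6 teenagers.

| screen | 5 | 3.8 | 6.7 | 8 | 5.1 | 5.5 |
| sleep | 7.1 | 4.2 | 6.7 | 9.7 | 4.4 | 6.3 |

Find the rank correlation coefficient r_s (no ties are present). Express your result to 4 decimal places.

0.6571

Rank screen: 2, 1, 5, 6, 3, 4
Rank sleep: 5, 1, 4, 6, 2, 3
d = rank(screen) − rank(sleep): -3, 0, 1, 0, 1, 1; Σd² = 12
ρ = 1 − 6Σd² / [n(n²−1)] = 1 − 6×12 / (6×35) = 1 − 72/210 ≈ 0.6571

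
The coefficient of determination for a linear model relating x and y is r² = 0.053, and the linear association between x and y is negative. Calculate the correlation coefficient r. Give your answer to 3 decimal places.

|r| = √0.053 = 0.230
The association is negative, so r = −0.230.

-0.230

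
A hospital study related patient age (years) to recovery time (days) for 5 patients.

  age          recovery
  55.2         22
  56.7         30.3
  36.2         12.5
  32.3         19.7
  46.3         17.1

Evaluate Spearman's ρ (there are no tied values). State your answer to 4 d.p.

0.7000

Rank age: 4, 5, 2, 1, 3
Rank recovery: 4, 5, 1, 3, 2
d = rank(age) − rank(recovery): 0, 0, 1, -2, 1; Σd² = 6
ρ = 1 − 6Σd² / [n(n²−1)] = 1 − 6×6 / (5×24) = 1 − 36/120 ≈ 0.7000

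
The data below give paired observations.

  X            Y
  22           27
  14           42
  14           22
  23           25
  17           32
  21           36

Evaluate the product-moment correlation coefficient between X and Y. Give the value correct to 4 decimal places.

-0.2585

n = 6, ΣX = 111, ΣY = 184, ΣX² = 2135, ΣY² = 5922, ΣXY = 3365
nΣXY − ΣXΣY = 20190 − 20424 = -234
nΣX² − (ΣX)² = 12810 − 12321 = 489; nΣY² − (ΣY)² = 35532 − 33856 = 1676
r = -234 / √(489 × 1676) = -234 / 905.2977 ≈ -0.2585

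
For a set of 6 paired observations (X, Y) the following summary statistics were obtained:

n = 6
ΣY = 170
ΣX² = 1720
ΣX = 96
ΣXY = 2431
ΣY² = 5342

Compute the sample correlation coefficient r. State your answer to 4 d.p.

r = (nΣXY − ΣXΣY) / √[(nΣX² − (ΣX)²)(nΣY² − (ΣY)²)]
Numerator: 6×2431 − 96×170 = -1734
Denominator: √[(10320 − 9216)(32052 − 28900)] = √[1104 × 3152] = 1865.4243
r = -1734 / 1865.4243 ≈ -0.9295

-0.9295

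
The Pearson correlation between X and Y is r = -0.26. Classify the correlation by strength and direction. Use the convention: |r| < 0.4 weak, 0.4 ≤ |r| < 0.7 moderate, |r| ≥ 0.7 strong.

weak negative

r = -0.26 < 0 so the relationship is negative.
|r| = 0.26, which falls in the weak range.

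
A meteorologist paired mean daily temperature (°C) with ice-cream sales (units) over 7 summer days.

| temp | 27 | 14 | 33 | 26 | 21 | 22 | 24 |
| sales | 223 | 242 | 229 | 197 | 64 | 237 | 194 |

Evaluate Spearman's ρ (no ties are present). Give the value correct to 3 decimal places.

-0.107

Rank temp: 6, 1, 7, 5, 2, 3, 4
Rank sales: 4, 7, 5, 3, 1, 6, 2
d = rank(temp) − rank(sales): 2, -6, 2, 2, 1, -3, 2; Σd² = 62
ρ = 1 − 6Σd² / [n(n²−1)] = 1 − 6×62 / (7×48) = 1 − 372/336 ≈ -0.107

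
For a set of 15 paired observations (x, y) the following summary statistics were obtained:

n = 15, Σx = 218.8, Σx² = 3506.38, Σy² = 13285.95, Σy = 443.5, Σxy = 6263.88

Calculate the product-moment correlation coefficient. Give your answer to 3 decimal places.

r = (nΣxy − ΣxΣy) / √[(nΣx² − (Σx)²)(nΣy² − (Σy)²)]
Numerator: 15×6263.88 − 218.8×443.5 = -3079.6
Denominator: √[(52595.7 − 47873.44)(199289.25 − 196692.25)] = √[4722.26 × 2597] = 3501.9579
r = -3079.6 / 3501.9579 ≈ -0.879

-0.879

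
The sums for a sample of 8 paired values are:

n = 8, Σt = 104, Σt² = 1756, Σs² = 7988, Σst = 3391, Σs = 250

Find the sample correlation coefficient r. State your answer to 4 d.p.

r = (nΣst − ΣsΣt) / √[(nΣs² − (Σs)²)(nΣt² − (Σt)²)]
Numerator: 8×3391 − 250×104 = 1128
Denominator: √[(63904 − 62500)(14048 − 10816)] = √[1404 × 3232] = 2130.1944
r = 1128 / 2130.1944 ≈ 0.5295

0.5295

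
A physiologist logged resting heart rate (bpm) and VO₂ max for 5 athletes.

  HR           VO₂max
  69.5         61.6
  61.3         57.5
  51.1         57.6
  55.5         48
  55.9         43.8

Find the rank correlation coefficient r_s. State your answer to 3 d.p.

0.300

Rank HR: 5, 4, 1, 2, 3
Rank VO₂max: 5, 3, 4, 2, 1
d = rank(HR) − rank(VO₂max): 0, 1, -3, 0, 2; Σd² = 14
ρ = 1 − 6Σd² / [n(n²−1)] = 1 − 6×14 / (5×24) = 1 − 84/120 ≈ 0.300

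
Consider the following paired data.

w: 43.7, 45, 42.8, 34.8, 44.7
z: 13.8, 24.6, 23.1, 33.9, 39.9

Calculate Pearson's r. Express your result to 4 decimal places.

-0.2788

n = 5, Σw = 211, Σz = 135.3, Σw² = 8975.66, Σz² = 4070.43, Σwz = 5661.99
nΣwz − ΣwΣz = 28309.95 − 28548.3 = -238.35
nΣw² − (Σw)² = 44878.3 − 44521 = 357.3; nΣz² − (Σz)² = 20352.15 − 18306.09 = 2046.06
r = -238.35 / √(357.3 × 2046.06) = -238.35 / 855.0189 ≈ -0.2788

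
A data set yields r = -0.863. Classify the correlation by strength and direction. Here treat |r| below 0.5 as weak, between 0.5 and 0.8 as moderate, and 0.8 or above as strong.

r = -0.863 < 0 so the relationship is negative.
|r| = 0.863, which falls in the strong range.

strong negative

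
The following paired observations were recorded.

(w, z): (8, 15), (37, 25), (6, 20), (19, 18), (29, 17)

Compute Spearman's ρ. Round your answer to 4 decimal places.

0.3000

Rank w: 2, 5, 1, 3, 4
Rank z: 1, 5, 4, 3, 2
d = rank(w) − rank(z): 1, 0, -3, 0, 2; Σd² = 14
ρ = 1 − 6Σd² / [n(n²−1)] = 1 − 6×14 / (5×24) = 1 − 84/120 ≈ 0.3000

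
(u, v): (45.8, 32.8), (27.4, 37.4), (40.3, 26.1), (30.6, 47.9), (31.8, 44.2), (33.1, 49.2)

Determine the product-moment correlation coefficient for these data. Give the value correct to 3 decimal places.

n = 6, Σu = 209, Σv = 237.6, Σu² = 7515.7, Σv² = 9824.5, Σuv = 8078.65
nΣuv − ΣuΣv = 48471.9 − 49658.4 = -1186.5
nΣu² − (Σu)² = 45094.2 − 43681 = 1413.2; nΣv² − (Σv)² = 58947 − 56453.76 = 2493.24
r = -1186.5 / √(1413.2 × 2493.24) = -1186.5 / 1877.0846 ≈ -0.632

-0.632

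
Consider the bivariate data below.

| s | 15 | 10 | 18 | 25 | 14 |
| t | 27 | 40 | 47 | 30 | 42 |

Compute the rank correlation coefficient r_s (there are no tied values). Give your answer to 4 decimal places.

-0.1000

Rank s: 3, 1, 4, 5, 2
Rank t: 1, 3, 5, 2, 4
d = rank(s) − rank(t): 2, -2, -1, 3, -2; Σd² = 22
ρ = 1 − 6Σd² / [n(n²−1)] = 1 − 6×22 / (5×24) = 1 − 132/120 ≈ -0.1000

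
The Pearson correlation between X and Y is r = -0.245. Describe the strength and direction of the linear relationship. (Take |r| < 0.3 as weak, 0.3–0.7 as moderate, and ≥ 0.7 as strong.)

weak negative

r = -0.245 < 0 so the relationship is negative.
|r| = 0.245, which falls in the weak range.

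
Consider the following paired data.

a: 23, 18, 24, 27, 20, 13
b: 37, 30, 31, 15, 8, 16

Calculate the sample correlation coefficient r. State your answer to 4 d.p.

0.1910

n = 6, Σa = 125, Σb = 137, Σa² = 2727, Σb² = 3775, Σab = 2908
nΣab − ΣaΣb = 17448 − 17125 = 323
nΣa² − (Σa)² = 16362 − 15625 = 737; nΣb² − (Σb)² = 22650 − 18769 = 3881
r = 323 / √(737 × 3881) = 323 / 1691.2413 ≈ 0.1910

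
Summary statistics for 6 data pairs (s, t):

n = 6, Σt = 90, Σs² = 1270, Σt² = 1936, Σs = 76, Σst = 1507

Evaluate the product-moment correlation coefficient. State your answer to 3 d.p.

0.865

r = (nΣst − ΣsΣt) / √[(nΣs² − (Σs)²)(nΣt² − (Σt)²)]
Numerator: 6×1507 − 76×90 = 2202
Denominator: √[(7620 − 5776)(11616 − 8100)] = √[1844 × 3516] = 2546.2726
r = 2202 / 2546.2726 ≈ 0.865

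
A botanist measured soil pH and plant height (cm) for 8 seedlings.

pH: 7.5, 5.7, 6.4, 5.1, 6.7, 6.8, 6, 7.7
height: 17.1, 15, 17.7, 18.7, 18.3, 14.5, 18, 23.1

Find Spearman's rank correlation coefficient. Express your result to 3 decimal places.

Rank pH: 7, 2, 4, 1, 5, 6, 3, 8
Rank height: 3, 2, 4, 7, 6, 1, 5, 8
d = rank(pH) − rank(height): 4, 0, 0, -6, -1, 5, -2, 0; Σd² = 82
ρ = 1 − 6Σd² / [n(n²−1)] = 1 − 6×82 / (8×63) = 1 − 492/504 ≈ 0.024

0.024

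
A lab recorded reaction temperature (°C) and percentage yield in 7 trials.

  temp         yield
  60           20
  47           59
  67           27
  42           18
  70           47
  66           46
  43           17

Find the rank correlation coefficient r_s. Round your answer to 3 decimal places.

0.571

Rank temp: 4, 3, 6, 1, 7, 5, 2
Rank yield: 3, 7, 4, 2, 6, 5, 1
d = rank(temp) − rank(yield): 1, -4, 2, -1, 1, 0, 1; Σd² = 24
ρ = 1 − 6Σd² / [n(n²−1)] = 1 − 6×24 / (7×48) = 1 − 144/336 ≈ 0.571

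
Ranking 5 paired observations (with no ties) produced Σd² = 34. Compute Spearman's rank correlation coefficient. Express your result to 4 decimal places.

-0.7000

ρ = 1 − 6Σd² / [n(n²−1)] = 1 − 6×34 / (5×24)
  = 1 − 204/120 = 1 − 1.70000 ≈ -0.7000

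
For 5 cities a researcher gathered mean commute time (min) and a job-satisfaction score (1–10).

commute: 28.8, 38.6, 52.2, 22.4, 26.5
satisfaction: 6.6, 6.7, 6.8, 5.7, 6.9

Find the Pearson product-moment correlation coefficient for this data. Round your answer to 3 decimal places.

n = 5, Σx = 168.5, Σy = 32.7, Σx² = 6248.25, Σy² = 214.79, Σxy = 1114.19
nΣxy − ΣxΣy = 5570.95 − 5509.95 = 61
nΣx² − (Σx)² = 31241.25 − 28392.25 = 2849; nΣy² − (Σy)² = 1073.95 − 1069.29 = 4.66
r = 61 / √(2849 × 4.66) = 61 / 115.2230 ≈ 0.529

0.529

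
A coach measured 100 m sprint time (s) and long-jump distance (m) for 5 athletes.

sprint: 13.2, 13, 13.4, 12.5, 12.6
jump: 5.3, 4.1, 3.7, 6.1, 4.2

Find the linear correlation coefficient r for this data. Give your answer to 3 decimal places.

n = 5, Σx = 64.7, Σy = 23.4, Σx² = 837.81, Σy² = 113.44, Σxy = 302.01
nΣxy − ΣxΣy = 1510.05 − 1513.98 = -3.93
nΣx² − (Σx)² = 4189.05 − 4186.09 = 2.96; nΣy² − (Σy)² = 567.2 − 547.56 = 19.64
r = -3.93 / √(2.96 × 19.64) = -3.93 / 7.6246 ≈ -0.515

-0.515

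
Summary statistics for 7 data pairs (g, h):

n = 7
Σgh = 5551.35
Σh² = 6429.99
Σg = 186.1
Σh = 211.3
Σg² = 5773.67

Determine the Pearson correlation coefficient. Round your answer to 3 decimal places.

-0.320

r = (nΣgh − ΣgΣh) / √[(nΣg² − (Σg)²)(nΣh² − (Σh)²)]
Numerator: 7×5551.35 − 186.1×211.3 = -463.48
Denominator: √[(40415.69 − 34633.21)(45009.93 − 44647.69)] = √[5782.48 × 362.24] = 1447.2890
r = -463.48 / 1447.2890 ≈ -0.320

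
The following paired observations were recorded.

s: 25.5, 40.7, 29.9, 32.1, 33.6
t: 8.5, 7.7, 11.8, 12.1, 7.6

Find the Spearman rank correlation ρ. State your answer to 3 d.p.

Rank s: 1, 5, 2, 3, 4
Rank t: 3, 2, 4, 5, 1
d = rank(s) − rank(t): -2, 3, -2, -2, 3; Σd² = 30
ρ = 1 − 6Σd² / [n(n²−1)] = 1 − 6×30 / (5×24) = 1 − 180/120 ≈ -0.500

-0.500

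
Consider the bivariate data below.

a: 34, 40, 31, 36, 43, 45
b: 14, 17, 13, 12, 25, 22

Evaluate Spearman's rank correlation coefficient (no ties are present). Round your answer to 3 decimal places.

0.771

Rank a: 2, 4, 1, 3, 5, 6
Rank b: 3, 4, 2, 1, 6, 5
d = rank(a) − rank(b): -1, 0, -1, 2, -1, 1; Σd² = 8
ρ = 1 − 6Σd² / [n(n²−1)] = 1 − 6×8 / (6×35) = 1 − 48/210 ≈ 0.771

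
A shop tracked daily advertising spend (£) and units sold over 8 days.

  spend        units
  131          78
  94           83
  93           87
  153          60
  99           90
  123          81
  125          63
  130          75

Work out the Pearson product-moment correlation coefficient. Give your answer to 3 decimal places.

-0.826

n = 8, Σx = 948, Σy = 617, Σx² = 115510, Σy² = 48397, Σxy = 71789
nΣxy − ΣxΣy = 574312 − 584916 = -10604
nΣx² − (Σx)² = 924080 − 898704 = 25376; nΣy² − (Σy)² = 387176 − 380689 = 6487
r = -10604 / √(25376 × 6487) = -10604 / 12830.2031 ≈ -0.826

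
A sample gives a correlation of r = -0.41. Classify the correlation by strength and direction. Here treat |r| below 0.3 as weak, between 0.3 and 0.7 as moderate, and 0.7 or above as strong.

moderate negative

r = -0.41 < 0 so the relationship is negative.
|r| = 0.41, which falls in the moderate range.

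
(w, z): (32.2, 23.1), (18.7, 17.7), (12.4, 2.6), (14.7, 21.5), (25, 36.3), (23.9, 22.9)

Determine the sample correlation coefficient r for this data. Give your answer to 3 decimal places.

n = 6, Σw = 126.9, Σz = 124.1, Σw² = 2952.59, Σz² = 3158.01, Σwz = 2877.91
nΣwz − ΣwΣz = 17267.46 − 15748.29 = 1519.17
nΣw² − (Σw)² = 17715.54 − 16103.61 = 1611.93; nΣz² − (Σz)² = 18948.06 − 15400.81 = 3547.25
r = 1519.17 / √(1611.93 × 3547.25) = 1519.17 / 2391.2170 ≈ 0.635

0.635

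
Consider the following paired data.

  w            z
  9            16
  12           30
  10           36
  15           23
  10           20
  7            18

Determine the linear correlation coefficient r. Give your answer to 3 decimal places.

0.318

n = 6, Σw = 63, Σz = 143, Σw² = 699, Σz² = 3705, Σwz = 1535
nΣwz − ΣwΣz = 9210 − 9009 = 201
nΣw² − (Σw)² = 4194 − 3969 = 225; nΣz² − (Σz)² = 22230 − 20449 = 1781
r = 201 / √(225 × 1781) = 201 / 633.0284 ≈ 0.318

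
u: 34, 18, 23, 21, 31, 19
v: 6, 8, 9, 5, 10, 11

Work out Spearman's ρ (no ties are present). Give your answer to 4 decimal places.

Rank u: 6, 1, 4, 3, 5, 2
Rank v: 2, 3, 4, 1, 5, 6
d = rank(u) − rank(v): 4, -2, 0, 2, 0, -4; Σd² = 40
ρ = 1 − 6Σd² / [n(n²−1)] = 1 − 6×40 / (6×35) = 1 − 240/210 ≈ -0.1429

-0.1429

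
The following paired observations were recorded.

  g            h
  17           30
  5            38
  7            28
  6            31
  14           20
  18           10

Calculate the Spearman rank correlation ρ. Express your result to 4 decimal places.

-0.8286

Rank g: 5, 1, 3, 2, 4, 6
Rank h: 4, 6, 3, 5, 2, 1
d = rank(g) − rank(h): 1, -5, 0, -3, 2, 5; Σd² = 64
ρ = 1 − 6Σd² / [n(n²−1)] = 1 − 6×64 / (6×35) = 1 − 384/210 ≈ -0.8286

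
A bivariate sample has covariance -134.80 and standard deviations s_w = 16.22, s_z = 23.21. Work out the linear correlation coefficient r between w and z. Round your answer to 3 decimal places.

r = Cov(w,z) / (s_w · s_z) = -134.80 / (16.22 × 23.21)
  = -134.80 / 376.4662 ≈ -0.358

-0.358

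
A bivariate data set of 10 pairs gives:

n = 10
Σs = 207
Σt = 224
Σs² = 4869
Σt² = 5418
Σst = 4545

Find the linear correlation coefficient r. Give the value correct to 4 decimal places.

-0.1898

r = (nΣst − ΣsΣt) / √[(nΣs² − (Σs)²)(nΣt² − (Σt)²)]
Numerator: 10×4545 − 207×224 = -918
Denominator: √[(48690 − 42849)(54180 − 50176)] = √[5841 × 4004] = 4836.0484
r = -918 / 4836.0484 ≈ -0.1898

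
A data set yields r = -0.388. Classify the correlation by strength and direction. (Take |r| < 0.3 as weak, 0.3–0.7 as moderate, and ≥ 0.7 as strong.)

moderate negative

r = -0.388 < 0 so the relationship is negative.
|r| = 0.388, which falls in the moderate range.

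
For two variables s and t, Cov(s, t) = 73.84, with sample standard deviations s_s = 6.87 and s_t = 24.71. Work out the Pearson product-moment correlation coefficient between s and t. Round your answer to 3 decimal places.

r = Cov(s,t) / (s_s · s_t) = 73.84 / (6.87 × 24.71)
  = 73.84 / 169.7577 ≈ 0.435

0.435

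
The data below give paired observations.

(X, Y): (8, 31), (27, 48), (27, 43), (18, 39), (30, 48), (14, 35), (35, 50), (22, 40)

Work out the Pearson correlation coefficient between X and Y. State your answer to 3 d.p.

n = 8, ΣX = 181, ΣY = 334, ΣX² = 4651, ΣY² = 14264, ΣXY = 7967
nΣXY − ΣXΣY = 63736 − 60454 = 3282
nΣX² − (ΣX)² = 37208 − 32761 = 4447; nΣY² − (ΣY)² = 114112 − 111556 = 2556
r = 3282 / √(4447 × 2556) = 3282 / 3371.4288 ≈ 0.973

0.973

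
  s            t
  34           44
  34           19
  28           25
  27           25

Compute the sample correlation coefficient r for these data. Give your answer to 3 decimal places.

0.343

n = 4, Σs = 123, Σt = 113, Σs² = 3825, Σt² = 3547, Σst = 3517
nΣst − ΣsΣt = 14068 − 13899 = 169
nΣs² − (Σs)² = 15300 − 15129 = 171; nΣt² − (Σt)² = 14188 − 12769 = 1419
r = 169 / √(171 × 1419) = 169 / 492.5942 ≈ 0.343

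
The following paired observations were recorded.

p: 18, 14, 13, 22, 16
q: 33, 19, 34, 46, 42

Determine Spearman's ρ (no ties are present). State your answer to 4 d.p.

0.5000

Rank p: 4, 2, 1, 5, 3
Rank q: 2, 1, 3, 5, 4
d = rank(p) − rank(q): 2, 1, -2, 0, -1; Σd² = 10
ρ = 1 − 6Σd² / [n(n²−1)] = 1 − 6×10 / (5×24) = 1 − 60/120 ≈ 0.5000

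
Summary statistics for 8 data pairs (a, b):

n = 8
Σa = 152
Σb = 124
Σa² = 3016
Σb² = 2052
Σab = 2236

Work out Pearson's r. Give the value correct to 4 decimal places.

r = (nΣab − ΣaΣb) / √[(nΣa² − (Σa)²)(nΣb² − (Σb)²)]
Numerator: 8×2236 − 152×124 = -960
Denominator: √[(24128 − 23104)(16416 − 15376)] = √[1024 × 1040] = 1031.9690
r = -960 / 1031.9690 ≈ -0.9303

-0.9303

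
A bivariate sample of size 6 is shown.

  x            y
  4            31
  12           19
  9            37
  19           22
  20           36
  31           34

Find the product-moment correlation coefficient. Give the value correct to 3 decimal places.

n = 6, Σx = 95, Σy = 179, Σx² = 1963, Σy² = 5627, Σxy = 2877
nΣxy − ΣxΣy = 17262 − 17005 = 257
nΣx² − (Σx)² = 11778 − 9025 = 2753; nΣy² − (Σy)² = 33762 − 32041 = 1721
r = 257 / √(2753 × 1721) = 257 / 2176.6748 ≈ 0.118

0.118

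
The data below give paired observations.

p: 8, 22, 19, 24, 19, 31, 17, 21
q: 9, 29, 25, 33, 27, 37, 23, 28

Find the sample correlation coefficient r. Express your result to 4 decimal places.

0.9773

n = 8, Σp = 161, Σq = 211, Σp² = 3537, Σq² = 6047, Σpq = 4616
nΣpq − ΣpΣq = 36928 − 33971 = 2957
nΣp² − (Σp)² = 28296 − 25921 = 2375; nΣq² − (Σq)² = 48376 − 44521 = 3855
r = 2957 / √(2375 × 3855) = 2957 / 3025.8263 ≈ 0.9773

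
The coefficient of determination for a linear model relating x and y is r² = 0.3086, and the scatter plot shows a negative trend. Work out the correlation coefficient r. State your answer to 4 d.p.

-0.5555

|r| = √0.3086 = 0.5555
The association is negative, so r = −0.5555.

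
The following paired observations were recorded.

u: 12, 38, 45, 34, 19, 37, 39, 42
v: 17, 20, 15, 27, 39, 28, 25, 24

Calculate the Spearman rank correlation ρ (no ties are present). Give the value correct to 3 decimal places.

-0.405

Rank u: 1, 5, 8, 3, 2, 4, 6, 7
Rank v: 2, 3, 1, 6, 8, 7, 5, 4
d = rank(u) − rank(v): -1, 2, 7, -3, -6, -3, 1, 3; Σd² = 118
ρ = 1 − 6Σd² / [n(n²−1)] = 1 − 6×118 / (8×63) = 1 − 708/504 ≈ -0.405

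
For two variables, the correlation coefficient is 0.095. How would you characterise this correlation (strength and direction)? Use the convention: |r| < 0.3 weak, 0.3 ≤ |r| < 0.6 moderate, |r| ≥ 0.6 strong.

r = 0.095 > 0 so the relationship is positive.
|r| = 0.095, which falls in the weak range.

weak positive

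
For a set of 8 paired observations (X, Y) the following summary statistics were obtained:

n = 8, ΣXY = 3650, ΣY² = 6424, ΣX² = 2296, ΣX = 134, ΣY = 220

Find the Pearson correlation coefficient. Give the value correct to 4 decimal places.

-0.2522

r = (nΣXY − ΣXΣY) / √[(nΣX² − (ΣX)²)(nΣY² − (ΣY)²)]
Numerator: 8×3650 − 134×220 = -280
Denominator: √[(18368 − 17956)(51392 − 48400)] = √[412 × 2992] = 1110.2720
r = -280 / 1110.2720 ≈ -0.2522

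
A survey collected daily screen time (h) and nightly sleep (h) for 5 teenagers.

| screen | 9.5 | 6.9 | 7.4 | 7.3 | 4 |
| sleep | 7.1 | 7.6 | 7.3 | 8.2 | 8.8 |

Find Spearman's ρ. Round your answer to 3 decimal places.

-0.900

Rank screen: 5, 2, 4, 3, 1
Rank sleep: 1, 3, 2, 4, 5
d = rank(screen) − rank(sleep): 4, -1, 2, -1, -4; Σd² = 38
ρ = 1 − 6Σd² / [n(n²−1)] = 1 − 6×38 / (5×24) = 1 − 228/120 ≈ -0.900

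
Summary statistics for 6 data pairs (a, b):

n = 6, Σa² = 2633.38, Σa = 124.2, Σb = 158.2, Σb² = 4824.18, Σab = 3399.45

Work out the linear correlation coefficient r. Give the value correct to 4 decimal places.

r = (nΣab − ΣaΣb) / √[(nΣa² − (Σa)²)(nΣb² − (Σb)²)]
Numerator: 6×3399.45 − 124.2×158.2 = 748.26
Denominator: √[(15800.28 − 15425.64)(28945.08 − 25027.24)] = √[374.64 × 3917.84] = 1211.5195
r = 748.26 / 1211.5195 ≈ 0.6176

0.6176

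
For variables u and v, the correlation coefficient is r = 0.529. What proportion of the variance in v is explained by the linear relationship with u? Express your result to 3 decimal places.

0.280

r² = (0.529)² = 0.280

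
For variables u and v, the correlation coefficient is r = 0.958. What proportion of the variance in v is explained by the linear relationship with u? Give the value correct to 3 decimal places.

0.918

r² = (0.958)² = 0.918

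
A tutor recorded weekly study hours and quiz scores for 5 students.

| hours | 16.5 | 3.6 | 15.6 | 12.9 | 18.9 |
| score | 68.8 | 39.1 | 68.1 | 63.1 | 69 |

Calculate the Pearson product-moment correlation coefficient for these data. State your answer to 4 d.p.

n = 5, Σx = 67.5, Σy = 308.1, Σx² = 1052.19, Σy² = 19642.47, Σxy = 4456.41
nΣxy − ΣxΣy = 22282.05 − 20796.75 = 1485.3
nΣx² − (Σx)² = 5260.95 − 4556.25 = 704.7; nΣy² − (Σy)² = 98212.35 − 94925.61 = 3286.74
r = 1485.3 / √(704.7 × 3286.74) = 1485.3 / 1521.8954 ≈ 0.9760

0.9760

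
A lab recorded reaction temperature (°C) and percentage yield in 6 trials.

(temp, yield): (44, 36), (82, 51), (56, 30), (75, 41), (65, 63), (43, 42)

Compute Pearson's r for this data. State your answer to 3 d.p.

n = 6, Σx = 365, Σy = 263, Σx² = 23495, Σy² = 12211, Σxy = 16422
nΣxy − ΣxΣy = 98532 − 95995 = 2537
nΣx² − (Σx)² = 140970 − 133225 = 7745; nΣy² − (Σy)² = 73266 − 69169 = 4097
r = 2537 / √(7745 × 4097) = 2537 / 5633.0511 ≈ 0.450

0.450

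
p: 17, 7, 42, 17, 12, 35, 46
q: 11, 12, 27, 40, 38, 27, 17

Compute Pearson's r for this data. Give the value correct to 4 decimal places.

-0.0516

n = 7, Σp = 176, Σq = 172, Σp² = 5876, Σq² = 5056, Σpq = 4268
nΣpq − ΣpΣq = 29876 − 30272 = -396
nΣp² − (Σp)² = 41132 − 30976 = 10156; nΣq² − (Σq)² = 35392 − 29584 = 5808
r = -396 / √(10156 × 5808) = -396 / 7680.2375 ≈ -0.0516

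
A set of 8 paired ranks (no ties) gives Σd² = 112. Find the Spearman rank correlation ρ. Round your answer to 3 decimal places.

ρ = 1 − 6Σd² / [n(n²−1)] = 1 − 6×112 / (8×63)
  = 1 − 672/504 = 1 − 1.3333 ≈ -0.333

-0.333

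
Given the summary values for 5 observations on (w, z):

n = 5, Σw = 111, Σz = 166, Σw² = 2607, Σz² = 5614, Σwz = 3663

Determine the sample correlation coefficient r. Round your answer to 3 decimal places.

-0.183

r = (nΣwz − ΣwΣz) / √[(nΣw² − (Σw)²)(nΣz² − (Σz)²)]
Numerator: 5×3663 − 111×166 = -111
Denominator: √[(13035 − 12321)(28070 − 27556)] = √[714 × 514] = 605.8019
r = -111 / 605.8019 ≈ -0.183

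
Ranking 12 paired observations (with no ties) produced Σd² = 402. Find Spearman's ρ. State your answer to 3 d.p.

ρ = 1 − 6Σd² / [n(n²−1)] = 1 − 6×402 / (12×143)
  = 1 − 2412/1716 = 1 − 1.4056 ≈ -0.406

-0.406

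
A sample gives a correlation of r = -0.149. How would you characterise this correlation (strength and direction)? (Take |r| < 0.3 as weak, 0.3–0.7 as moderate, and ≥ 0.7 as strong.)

weak negative

r = -0.149 < 0 so the relationship is negative.
|r| = 0.149, which falls in the weak range.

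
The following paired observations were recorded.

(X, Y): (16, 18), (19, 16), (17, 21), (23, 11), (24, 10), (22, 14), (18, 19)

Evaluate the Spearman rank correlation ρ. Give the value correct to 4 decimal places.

-0.8929

Rank X: 1, 4, 2, 6, 7, 5, 3
Rank Y: 5, 4, 7, 2, 1, 3, 6
d = rank(X) − rank(Y): -4, 0, -5, 4, 6, 2, -3; Σd² = 106
ρ = 1 − 6Σd² / [n(n²−1)] = 1 − 6×106 / (7×48) = 1 − 636/336 ≈ -0.8929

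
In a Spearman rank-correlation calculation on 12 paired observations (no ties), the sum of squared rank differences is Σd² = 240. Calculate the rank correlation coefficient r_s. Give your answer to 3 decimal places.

0.161

ρ = 1 − 6Σd² / [n(n²−1)] = 1 − 6×240 / (12×143)
  = 1 − 1440/1716 = 1 − 0.8392 ≈ 0.161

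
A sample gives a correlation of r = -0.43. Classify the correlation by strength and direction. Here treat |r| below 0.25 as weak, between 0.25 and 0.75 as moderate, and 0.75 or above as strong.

moderate negative

r = -0.43 < 0 so the relationship is negative.
|r| = 0.43, which falls in the moderate range.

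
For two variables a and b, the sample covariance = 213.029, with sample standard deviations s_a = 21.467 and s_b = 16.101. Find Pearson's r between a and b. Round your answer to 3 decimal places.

r = Cov(a,b) / (s_a · s_b) = 213.029 / (21.467 × 16.101)
  = 213.029 / 345.6402 ≈ 0.616

0.616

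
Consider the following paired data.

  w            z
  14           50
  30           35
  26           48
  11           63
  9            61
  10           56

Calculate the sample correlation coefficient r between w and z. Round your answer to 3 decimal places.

-0.899

n = 6, Σw = 100, Σz = 313, Σw² = 2074, Σz² = 16855, Σwz = 4800
nΣwz − ΣwΣz = 28800 − 31300 = -2500
nΣw² − (Σw)² = 12444 − 10000 = 2444; nΣz² − (Σz)² = 101130 − 97969 = 3161
r = -2500 / √(2444 × 3161) = -2500 / 2779.4755 ≈ -0.899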